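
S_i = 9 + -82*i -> [9, -73, -155, -237, -319]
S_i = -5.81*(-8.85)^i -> [-5.81, 51.42, -455.05, 4027.23, -35640.95]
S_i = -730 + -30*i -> [-730, -760, -790, -820, -850]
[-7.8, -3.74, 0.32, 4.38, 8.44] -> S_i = -7.80 + 4.06*i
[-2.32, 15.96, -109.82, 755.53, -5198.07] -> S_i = -2.32*(-6.88)^i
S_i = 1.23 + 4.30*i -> [1.23, 5.53, 9.83, 14.13, 18.43]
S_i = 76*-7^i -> [76, -532, 3724, -26068, 182476]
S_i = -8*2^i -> [-8, -16, -32, -64, -128]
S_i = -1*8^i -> [-1, -8, -64, -512, -4096]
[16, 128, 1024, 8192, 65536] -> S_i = 16*8^i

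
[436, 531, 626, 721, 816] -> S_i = 436 + 95*i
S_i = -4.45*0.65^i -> [-4.45, -2.89, -1.88, -1.22, -0.79]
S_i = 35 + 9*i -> [35, 44, 53, 62, 71]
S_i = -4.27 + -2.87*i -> [-4.27, -7.14, -10.01, -12.88, -15.75]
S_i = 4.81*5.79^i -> [4.81, 27.85, 161.25, 933.64, 5405.79]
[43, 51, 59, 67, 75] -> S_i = 43 + 8*i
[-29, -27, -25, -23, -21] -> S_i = -29 + 2*i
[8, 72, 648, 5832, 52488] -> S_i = 8*9^i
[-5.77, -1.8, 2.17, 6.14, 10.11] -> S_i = -5.77 + 3.97*i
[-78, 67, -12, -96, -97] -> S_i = Random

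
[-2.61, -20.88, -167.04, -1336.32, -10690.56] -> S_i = -2.61*8.00^i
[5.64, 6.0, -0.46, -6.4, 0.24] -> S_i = Random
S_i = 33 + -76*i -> [33, -43, -119, -195, -271]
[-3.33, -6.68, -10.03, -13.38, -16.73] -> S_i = -3.33 + -3.35*i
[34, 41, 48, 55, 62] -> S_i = 34 + 7*i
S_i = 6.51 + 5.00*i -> [6.51, 11.51, 16.51, 21.51, 26.51]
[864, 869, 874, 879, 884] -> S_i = 864 + 5*i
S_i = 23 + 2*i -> [23, 25, 27, 29, 31]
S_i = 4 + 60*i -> [4, 64, 124, 184, 244]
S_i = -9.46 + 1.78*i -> [-9.46, -7.68, -5.9, -4.12, -2.34]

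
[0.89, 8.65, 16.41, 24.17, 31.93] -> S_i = 0.89 + 7.76*i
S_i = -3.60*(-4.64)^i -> [-3.6, 16.7, -77.51, 359.63, -1668.69]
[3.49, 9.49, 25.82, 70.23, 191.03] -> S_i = 3.49*2.72^i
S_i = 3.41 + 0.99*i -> [3.41, 4.4, 5.39, 6.38, 7.37]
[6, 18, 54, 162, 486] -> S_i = 6*3^i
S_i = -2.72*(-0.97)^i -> [-2.72, 2.64, -2.56, 2.48, -2.41]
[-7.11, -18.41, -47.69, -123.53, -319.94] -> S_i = -7.11*2.59^i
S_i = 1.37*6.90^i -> [1.37, 9.45, 65.23, 450.06, 3105.4]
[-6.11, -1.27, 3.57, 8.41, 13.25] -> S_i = -6.11 + 4.84*i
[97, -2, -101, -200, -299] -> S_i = 97 + -99*i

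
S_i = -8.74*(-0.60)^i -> [-8.74, 5.24, -3.15, 1.89, -1.13]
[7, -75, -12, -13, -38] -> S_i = Random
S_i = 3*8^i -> [3, 24, 192, 1536, 12288]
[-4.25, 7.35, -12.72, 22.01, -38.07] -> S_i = -4.25*(-1.73)^i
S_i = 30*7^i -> [30, 210, 1470, 10290, 72030]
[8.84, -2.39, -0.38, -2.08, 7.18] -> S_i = Random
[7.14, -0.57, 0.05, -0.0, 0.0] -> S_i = 7.14*(-0.08)^i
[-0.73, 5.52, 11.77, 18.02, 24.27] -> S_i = -0.73 + 6.25*i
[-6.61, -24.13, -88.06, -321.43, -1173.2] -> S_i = -6.61*3.65^i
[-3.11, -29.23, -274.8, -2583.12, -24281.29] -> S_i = -3.11*9.40^i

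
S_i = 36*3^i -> [36, 108, 324, 972, 2916]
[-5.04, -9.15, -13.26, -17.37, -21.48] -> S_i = -5.04 + -4.11*i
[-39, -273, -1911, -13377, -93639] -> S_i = -39*7^i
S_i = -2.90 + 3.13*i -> [-2.9, 0.23, 3.36, 6.49, 9.62]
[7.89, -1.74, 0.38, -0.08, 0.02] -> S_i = 7.89*(-0.22)^i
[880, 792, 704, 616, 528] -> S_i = 880 + -88*i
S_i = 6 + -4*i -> [6, 2, -2, -6, -10]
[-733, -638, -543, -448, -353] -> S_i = -733 + 95*i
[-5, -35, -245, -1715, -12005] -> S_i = -5*7^i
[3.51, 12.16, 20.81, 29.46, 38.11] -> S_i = 3.51 + 8.65*i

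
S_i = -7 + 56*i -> [-7, 49, 105, 161, 217]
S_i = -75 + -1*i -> [-75, -76, -77, -78, -79]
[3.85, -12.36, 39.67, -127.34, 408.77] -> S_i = 3.85*(-3.21)^i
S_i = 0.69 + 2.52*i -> [0.69, 3.21, 5.73, 8.25, 10.77]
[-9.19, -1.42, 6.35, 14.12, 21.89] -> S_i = -9.19 + 7.77*i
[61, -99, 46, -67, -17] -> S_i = Random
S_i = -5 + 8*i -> [-5, 3, 11, 19, 27]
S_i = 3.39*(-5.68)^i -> [3.39, -19.26, 109.37, -621.22, 3528.52]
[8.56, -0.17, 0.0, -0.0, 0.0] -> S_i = 8.56*(-0.02)^i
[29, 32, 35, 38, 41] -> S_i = 29 + 3*i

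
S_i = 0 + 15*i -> [0, 15, 30, 45, 60]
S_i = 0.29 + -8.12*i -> [0.29, -7.83, -15.95, -24.07, -32.19]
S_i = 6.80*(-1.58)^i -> [6.8, -10.74, 16.98, -26.82, 42.38]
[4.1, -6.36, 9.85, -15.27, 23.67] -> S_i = 4.10*(-1.55)^i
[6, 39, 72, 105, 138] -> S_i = 6 + 33*i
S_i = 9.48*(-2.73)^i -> [9.48, -25.88, 70.65, -192.88, 526.57]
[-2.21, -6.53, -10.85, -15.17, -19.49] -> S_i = -2.21 + -4.32*i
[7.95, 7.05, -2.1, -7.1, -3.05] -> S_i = Random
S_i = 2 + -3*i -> [2, -1, -4, -7, -10]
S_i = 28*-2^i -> [28, -56, 112, -224, 448]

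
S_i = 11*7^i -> [11, 77, 539, 3773, 26411]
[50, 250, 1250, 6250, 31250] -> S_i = 50*5^i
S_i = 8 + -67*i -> [8, -59, -126, -193, -260]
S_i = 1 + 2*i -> [1, 3, 5, 7, 9]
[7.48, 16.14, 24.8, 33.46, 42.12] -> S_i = 7.48 + 8.66*i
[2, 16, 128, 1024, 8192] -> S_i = 2*8^i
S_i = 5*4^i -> [5, 20, 80, 320, 1280]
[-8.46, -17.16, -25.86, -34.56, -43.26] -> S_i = -8.46 + -8.70*i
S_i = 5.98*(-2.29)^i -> [5.98, -13.69, 31.36, -71.81, 164.45]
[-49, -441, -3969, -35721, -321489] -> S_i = -49*9^i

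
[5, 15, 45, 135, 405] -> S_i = 5*3^i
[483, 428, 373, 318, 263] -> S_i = 483 + -55*i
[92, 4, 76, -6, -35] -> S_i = Random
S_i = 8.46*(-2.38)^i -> [8.46, -20.13, 47.92, -114.05, 271.44]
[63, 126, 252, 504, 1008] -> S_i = 63*2^i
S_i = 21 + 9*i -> [21, 30, 39, 48, 57]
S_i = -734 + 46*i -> [-734, -688, -642, -596, -550]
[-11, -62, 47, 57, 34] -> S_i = Random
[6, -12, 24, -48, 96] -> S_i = 6*-2^i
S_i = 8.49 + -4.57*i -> [8.49, 3.92, -0.65, -5.22, -9.79]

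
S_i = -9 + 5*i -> [-9, -4, 1, 6, 11]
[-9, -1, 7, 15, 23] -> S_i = -9 + 8*i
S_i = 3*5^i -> [3, 15, 75, 375, 1875]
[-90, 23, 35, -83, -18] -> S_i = Random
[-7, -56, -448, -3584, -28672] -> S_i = -7*8^i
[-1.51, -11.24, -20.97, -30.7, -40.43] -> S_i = -1.51 + -9.73*i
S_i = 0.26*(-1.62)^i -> [0.26, -0.42, 0.68, -1.11, 1.79]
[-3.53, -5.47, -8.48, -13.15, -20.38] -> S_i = -3.53*1.55^i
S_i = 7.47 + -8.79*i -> [7.47, -1.32, -10.11, -18.9, -27.69]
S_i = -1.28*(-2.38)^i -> [-1.28, 3.05, -7.25, 17.26, -41.07]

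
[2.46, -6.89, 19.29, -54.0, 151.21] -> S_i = 2.46*(-2.80)^i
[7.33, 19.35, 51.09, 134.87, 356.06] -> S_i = 7.33*2.64^i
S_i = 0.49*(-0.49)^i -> [0.49, -0.24, 0.12, -0.06, 0.03]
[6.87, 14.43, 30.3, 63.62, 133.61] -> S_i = 6.87*2.10^i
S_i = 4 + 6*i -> [4, 10, 16, 22, 28]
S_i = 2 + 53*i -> [2, 55, 108, 161, 214]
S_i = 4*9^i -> [4, 36, 324, 2916, 26244]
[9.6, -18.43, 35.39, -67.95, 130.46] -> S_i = 9.60*(-1.92)^i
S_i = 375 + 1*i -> [375, 376, 377, 378, 379]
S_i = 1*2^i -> [1, 2, 4, 8, 16]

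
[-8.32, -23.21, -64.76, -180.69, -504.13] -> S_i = -8.32*2.79^i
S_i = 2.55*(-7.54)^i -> [2.55, -19.23, 144.97, -1093.09, 8241.87]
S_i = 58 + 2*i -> [58, 60, 62, 64, 66]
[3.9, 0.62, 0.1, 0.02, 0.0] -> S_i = 3.90*0.16^i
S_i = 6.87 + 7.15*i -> [6.87, 14.02, 21.17, 28.32, 35.47]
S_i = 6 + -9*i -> [6, -3, -12, -21, -30]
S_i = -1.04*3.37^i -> [-1.04, -3.5, -11.81, -39.8, -134.14]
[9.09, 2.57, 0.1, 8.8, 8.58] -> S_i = Random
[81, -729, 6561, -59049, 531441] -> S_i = 81*-9^i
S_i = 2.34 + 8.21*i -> [2.34, 10.55, 18.76, 26.97, 35.18]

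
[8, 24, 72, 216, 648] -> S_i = 8*3^i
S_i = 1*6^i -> [1, 6, 36, 216, 1296]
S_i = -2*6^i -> [-2, -12, -72, -432, -2592]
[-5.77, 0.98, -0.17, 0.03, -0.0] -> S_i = -5.77*(-0.17)^i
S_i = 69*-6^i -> [69, -414, 2484, -14904, 89424]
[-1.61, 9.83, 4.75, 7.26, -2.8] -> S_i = Random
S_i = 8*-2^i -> [8, -16, 32, -64, 128]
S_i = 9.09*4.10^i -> [9.09, 37.27, 152.8, 626.49, 2568.62]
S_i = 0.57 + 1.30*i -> [0.57, 1.87, 3.17, 4.47, 5.77]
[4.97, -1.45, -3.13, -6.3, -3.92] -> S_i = Random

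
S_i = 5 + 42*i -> [5, 47, 89, 131, 173]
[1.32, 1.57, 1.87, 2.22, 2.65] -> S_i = 1.32*1.19^i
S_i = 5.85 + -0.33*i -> [5.85, 5.52, 5.19, 4.86, 4.53]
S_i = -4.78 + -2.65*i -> [-4.78, -7.43, -10.08, -12.73, -15.38]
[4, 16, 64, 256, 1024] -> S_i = 4*4^i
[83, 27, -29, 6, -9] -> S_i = Random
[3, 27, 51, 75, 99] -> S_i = 3 + 24*i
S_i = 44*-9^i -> [44, -396, 3564, -32076, 288684]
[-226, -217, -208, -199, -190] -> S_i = -226 + 9*i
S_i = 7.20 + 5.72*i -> [7.2, 12.92, 18.64, 24.36, 30.08]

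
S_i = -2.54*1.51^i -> [-2.54, -3.84, -5.79, -8.75, -13.21]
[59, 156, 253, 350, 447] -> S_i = 59 + 97*i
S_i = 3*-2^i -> [3, -6, 12, -24, 48]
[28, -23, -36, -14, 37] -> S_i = Random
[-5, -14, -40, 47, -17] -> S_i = Random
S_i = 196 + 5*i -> [196, 201, 206, 211, 216]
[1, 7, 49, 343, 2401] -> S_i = 1*7^i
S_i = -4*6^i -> [-4, -24, -144, -864, -5184]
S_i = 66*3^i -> [66, 198, 594, 1782, 5346]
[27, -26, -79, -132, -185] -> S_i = 27 + -53*i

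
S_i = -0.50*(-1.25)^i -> [-0.5, 0.62, -0.78, 0.98, -1.22]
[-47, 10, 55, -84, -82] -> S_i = Random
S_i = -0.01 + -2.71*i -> [-0.01, -2.72, -5.43, -8.14, -10.85]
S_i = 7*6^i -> [7, 42, 252, 1512, 9072]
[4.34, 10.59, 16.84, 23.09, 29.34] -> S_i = 4.34 + 6.25*i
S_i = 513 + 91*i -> [513, 604, 695, 786, 877]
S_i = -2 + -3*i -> [-2, -5, -8, -11, -14]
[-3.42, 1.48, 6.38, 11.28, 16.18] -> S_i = -3.42 + 4.90*i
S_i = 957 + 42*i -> [957, 999, 1041, 1083, 1125]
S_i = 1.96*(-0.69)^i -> [1.96, -1.35, 0.93, -0.64, 0.44]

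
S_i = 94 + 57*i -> [94, 151, 208, 265, 322]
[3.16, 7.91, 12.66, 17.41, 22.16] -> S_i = 3.16 + 4.75*i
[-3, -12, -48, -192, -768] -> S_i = -3*4^i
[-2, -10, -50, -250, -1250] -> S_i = -2*5^i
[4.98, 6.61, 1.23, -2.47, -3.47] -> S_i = Random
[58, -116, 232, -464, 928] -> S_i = 58*-2^i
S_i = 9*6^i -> [9, 54, 324, 1944, 11664]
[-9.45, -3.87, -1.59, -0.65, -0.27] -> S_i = -9.45*0.41^i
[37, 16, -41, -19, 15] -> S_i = Random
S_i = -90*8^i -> [-90, -720, -5760, -46080, -368640]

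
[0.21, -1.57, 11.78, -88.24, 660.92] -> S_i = 0.21*(-7.49)^i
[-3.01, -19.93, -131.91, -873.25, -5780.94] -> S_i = -3.01*6.62^i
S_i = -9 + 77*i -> [-9, 68, 145, 222, 299]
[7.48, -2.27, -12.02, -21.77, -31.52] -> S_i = 7.48 + -9.75*i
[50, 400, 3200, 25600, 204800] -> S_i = 50*8^i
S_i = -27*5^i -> [-27, -135, -675, -3375, -16875]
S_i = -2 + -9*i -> [-2, -11, -20, -29, -38]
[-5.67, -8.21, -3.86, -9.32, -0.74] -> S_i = Random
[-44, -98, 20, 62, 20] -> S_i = Random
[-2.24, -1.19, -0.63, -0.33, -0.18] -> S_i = -2.24*0.53^i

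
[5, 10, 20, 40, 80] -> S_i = 5*2^i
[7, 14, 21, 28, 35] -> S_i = 7 + 7*i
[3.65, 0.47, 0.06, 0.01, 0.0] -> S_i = 3.65*0.13^i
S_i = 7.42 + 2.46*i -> [7.42, 9.88, 12.34, 14.8, 17.26]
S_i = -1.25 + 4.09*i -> [-1.25, 2.84, 6.93, 11.02, 15.11]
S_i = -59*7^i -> [-59, -413, -2891, -20237, -141659]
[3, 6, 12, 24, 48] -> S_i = 3*2^i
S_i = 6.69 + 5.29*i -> [6.69, 11.98, 17.27, 22.56, 27.85]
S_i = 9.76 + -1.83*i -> [9.76, 7.93, 6.1, 4.27, 2.44]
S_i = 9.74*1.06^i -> [9.74, 10.32, 10.94, 11.6, 12.3]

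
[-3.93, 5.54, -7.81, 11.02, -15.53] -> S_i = -3.93*(-1.41)^i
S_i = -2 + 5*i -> [-2, 3, 8, 13, 18]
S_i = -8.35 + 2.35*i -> [-8.35, -6.0, -3.65, -1.3, 1.05]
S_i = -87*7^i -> [-87, -609, -4263, -29841, -208887]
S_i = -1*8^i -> [-1, -8, -64, -512, -4096]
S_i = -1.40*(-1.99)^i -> [-1.4, 2.79, -5.54, 11.03, -21.96]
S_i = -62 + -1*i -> [-62, -63, -64, -65, -66]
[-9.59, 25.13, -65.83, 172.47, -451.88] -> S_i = -9.59*(-2.62)^i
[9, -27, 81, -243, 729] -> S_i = 9*-3^i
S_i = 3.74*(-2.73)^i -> [3.74, -10.21, 27.87, -76.1, 207.74]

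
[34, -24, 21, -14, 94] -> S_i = Random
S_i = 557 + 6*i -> [557, 563, 569, 575, 581]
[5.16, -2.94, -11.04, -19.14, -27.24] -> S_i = 5.16 + -8.10*i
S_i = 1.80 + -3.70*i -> [1.8, -1.9, -5.6, -9.3, -13.0]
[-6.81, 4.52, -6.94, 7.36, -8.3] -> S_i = Random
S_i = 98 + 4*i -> [98, 102, 106, 110, 114]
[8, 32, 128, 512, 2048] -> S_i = 8*4^i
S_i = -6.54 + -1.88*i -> [-6.54, -8.42, -10.3, -12.18, -14.06]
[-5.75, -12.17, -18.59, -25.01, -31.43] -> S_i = -5.75 + -6.42*i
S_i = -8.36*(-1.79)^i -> [-8.36, 14.96, -26.79, 47.95, -85.83]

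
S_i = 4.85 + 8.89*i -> [4.85, 13.74, 22.63, 31.52, 40.41]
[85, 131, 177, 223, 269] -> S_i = 85 + 46*i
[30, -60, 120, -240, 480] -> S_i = 30*-2^i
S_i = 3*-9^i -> [3, -27, 243, -2187, 19683]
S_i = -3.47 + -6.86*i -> [-3.47, -10.33, -17.19, -24.05, -30.91]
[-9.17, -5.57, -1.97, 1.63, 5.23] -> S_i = -9.17 + 3.60*i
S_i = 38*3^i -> [38, 114, 342, 1026, 3078]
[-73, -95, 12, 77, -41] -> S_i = Random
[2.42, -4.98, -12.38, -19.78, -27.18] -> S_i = 2.42 + -7.40*i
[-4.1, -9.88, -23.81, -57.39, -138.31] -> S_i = -4.10*2.41^i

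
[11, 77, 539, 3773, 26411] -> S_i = 11*7^i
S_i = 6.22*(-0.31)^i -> [6.22, -1.93, 0.6, -0.19, 0.06]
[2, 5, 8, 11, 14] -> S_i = 2 + 3*i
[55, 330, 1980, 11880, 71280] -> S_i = 55*6^i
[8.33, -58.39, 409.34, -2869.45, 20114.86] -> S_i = 8.33*(-7.01)^i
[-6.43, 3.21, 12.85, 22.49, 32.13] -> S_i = -6.43 + 9.64*i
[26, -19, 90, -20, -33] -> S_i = Random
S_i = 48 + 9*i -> [48, 57, 66, 75, 84]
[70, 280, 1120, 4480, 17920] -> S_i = 70*4^i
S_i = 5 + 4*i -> [5, 9, 13, 17, 21]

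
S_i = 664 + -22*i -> [664, 642, 620, 598, 576]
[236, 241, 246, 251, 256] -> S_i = 236 + 5*i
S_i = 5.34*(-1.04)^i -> [5.34, -5.55, 5.78, -6.01, 6.25]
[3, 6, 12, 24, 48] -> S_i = 3*2^i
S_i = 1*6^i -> [1, 6, 36, 216, 1296]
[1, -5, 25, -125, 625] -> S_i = 1*-5^i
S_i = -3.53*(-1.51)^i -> [-3.53, 5.33, -8.05, 12.15, -18.35]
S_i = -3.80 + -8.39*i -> [-3.8, -12.19, -20.58, -28.97, -37.36]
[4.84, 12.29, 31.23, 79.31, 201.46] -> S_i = 4.84*2.54^i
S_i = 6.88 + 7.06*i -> [6.88, 13.94, 21.0, 28.06, 35.12]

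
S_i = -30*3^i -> [-30, -90, -270, -810, -2430]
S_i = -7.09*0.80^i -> [-7.09, -5.67, -4.54, -3.63, -2.9]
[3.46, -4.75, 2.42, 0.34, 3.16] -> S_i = Random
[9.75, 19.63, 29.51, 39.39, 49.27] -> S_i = 9.75 + 9.88*i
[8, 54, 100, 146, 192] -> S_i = 8 + 46*i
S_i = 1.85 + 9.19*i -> [1.85, 11.04, 20.23, 29.42, 38.61]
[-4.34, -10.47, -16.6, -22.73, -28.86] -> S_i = -4.34 + -6.13*i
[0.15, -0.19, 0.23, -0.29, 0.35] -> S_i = 0.15*(-1.24)^i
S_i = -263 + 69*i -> [-263, -194, -125, -56, 13]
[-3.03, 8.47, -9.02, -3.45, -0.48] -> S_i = Random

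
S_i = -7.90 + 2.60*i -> [-7.9, -5.3, -2.7, -0.1, 2.5]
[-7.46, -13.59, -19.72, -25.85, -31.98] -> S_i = -7.46 + -6.13*i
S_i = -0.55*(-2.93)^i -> [-0.55, 1.61, -4.72, 13.83, -40.54]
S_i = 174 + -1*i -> [174, 173, 172, 171, 170]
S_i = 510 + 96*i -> [510, 606, 702, 798, 894]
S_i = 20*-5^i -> [20, -100, 500, -2500, 12500]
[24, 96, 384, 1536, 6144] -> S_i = 24*4^i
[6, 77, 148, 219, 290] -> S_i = 6 + 71*i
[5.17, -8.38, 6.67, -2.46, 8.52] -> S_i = Random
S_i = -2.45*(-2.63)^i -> [-2.45, 6.44, -16.95, 44.57, -117.22]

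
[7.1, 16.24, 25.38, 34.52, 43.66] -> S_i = 7.10 + 9.14*i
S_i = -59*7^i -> [-59, -413, -2891, -20237, -141659]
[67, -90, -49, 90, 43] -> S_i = Random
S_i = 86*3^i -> [86, 258, 774, 2322, 6966]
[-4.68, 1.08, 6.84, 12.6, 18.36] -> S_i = -4.68 + 5.76*i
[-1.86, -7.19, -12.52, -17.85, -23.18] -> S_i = -1.86 + -5.33*i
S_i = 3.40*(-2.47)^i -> [3.4, -8.4, 20.74, -51.24, 126.55]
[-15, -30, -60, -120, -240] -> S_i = -15*2^i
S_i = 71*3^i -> [71, 213, 639, 1917, 5751]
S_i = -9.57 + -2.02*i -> [-9.57, -11.59, -13.61, -15.63, -17.65]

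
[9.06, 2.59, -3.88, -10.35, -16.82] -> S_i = 9.06 + -6.47*i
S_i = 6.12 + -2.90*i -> [6.12, 3.22, 0.32, -2.58, -5.48]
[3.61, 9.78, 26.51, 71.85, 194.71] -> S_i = 3.61*2.71^i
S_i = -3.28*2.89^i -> [-3.28, -9.48, -27.39, -79.17, -228.8]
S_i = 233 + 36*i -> [233, 269, 305, 341, 377]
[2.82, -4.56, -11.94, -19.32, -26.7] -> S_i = 2.82 + -7.38*i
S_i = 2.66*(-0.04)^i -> [2.66, -0.11, 0.0, -0.0, 0.0]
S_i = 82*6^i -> [82, 492, 2952, 17712, 106272]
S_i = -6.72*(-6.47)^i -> [-6.72, 43.48, -281.31, 1820.04, -11775.69]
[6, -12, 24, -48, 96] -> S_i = 6*-2^i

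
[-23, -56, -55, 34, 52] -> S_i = Random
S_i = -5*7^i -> [-5, -35, -245, -1715, -12005]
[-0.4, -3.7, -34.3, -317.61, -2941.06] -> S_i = -0.40*9.26^i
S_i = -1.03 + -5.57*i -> [-1.03, -6.6, -12.17, -17.74, -23.31]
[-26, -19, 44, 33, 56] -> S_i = Random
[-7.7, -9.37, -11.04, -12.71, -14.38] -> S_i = -7.70 + -1.67*i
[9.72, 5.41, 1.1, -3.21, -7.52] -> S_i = 9.72 + -4.31*i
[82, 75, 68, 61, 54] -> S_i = 82 + -7*i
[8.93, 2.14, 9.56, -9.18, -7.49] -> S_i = Random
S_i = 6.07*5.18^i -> [6.07, 31.44, 162.87, 843.68, 4370.26]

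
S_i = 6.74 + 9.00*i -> [6.74, 15.74, 24.74, 33.74, 42.74]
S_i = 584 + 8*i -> [584, 592, 600, 608, 616]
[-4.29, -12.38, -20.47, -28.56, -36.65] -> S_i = -4.29 + -8.09*i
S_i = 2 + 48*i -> [2, 50, 98, 146, 194]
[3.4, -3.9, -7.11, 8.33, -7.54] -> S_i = Random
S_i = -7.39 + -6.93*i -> [-7.39, -14.32, -21.25, -28.18, -35.11]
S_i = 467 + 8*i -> [467, 475, 483, 491, 499]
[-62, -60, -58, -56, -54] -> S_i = -62 + 2*i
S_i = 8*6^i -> [8, 48, 288, 1728, 10368]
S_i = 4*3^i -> [4, 12, 36, 108, 324]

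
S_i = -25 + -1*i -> [-25, -26, -27, -28, -29]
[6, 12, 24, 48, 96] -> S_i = 6*2^i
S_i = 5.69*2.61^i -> [5.69, 14.85, 38.76, 101.17, 264.04]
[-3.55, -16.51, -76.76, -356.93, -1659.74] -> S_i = -3.55*4.65^i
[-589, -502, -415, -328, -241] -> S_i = -589 + 87*i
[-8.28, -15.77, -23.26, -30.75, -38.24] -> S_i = -8.28 + -7.49*i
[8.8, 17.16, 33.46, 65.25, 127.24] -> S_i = 8.80*1.95^i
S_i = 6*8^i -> [6, 48, 384, 3072, 24576]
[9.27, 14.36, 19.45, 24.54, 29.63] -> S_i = 9.27 + 5.09*i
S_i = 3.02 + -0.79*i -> [3.02, 2.23, 1.44, 0.65, -0.14]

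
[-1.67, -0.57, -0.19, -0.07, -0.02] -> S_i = -1.67*0.34^i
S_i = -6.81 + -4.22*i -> [-6.81, -11.03, -15.25, -19.47, -23.69]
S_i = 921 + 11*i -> [921, 932, 943, 954, 965]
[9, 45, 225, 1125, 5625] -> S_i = 9*5^i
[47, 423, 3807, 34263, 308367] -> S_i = 47*9^i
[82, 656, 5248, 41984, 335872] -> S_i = 82*8^i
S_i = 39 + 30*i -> [39, 69, 99, 129, 159]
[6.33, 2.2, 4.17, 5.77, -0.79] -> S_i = Random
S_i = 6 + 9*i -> [6, 15, 24, 33, 42]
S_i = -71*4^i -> [-71, -284, -1136, -4544, -18176]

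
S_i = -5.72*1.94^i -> [-5.72, -11.1, -21.53, -41.76, -81.02]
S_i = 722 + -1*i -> [722, 721, 720, 719, 718]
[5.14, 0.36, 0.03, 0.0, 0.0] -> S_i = 5.14*0.07^i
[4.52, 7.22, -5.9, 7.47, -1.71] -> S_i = Random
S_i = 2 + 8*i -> [2, 10, 18, 26, 34]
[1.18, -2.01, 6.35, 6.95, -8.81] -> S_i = Random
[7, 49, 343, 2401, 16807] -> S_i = 7*7^i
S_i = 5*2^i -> [5, 10, 20, 40, 80]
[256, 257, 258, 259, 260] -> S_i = 256 + 1*i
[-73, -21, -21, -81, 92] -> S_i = Random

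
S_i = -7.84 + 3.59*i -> [-7.84, -4.25, -0.66, 2.93, 6.52]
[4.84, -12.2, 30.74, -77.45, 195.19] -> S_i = 4.84*(-2.52)^i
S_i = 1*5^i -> [1, 5, 25, 125, 625]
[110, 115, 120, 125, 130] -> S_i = 110 + 5*i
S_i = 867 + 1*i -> [867, 868, 869, 870, 871]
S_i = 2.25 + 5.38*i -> [2.25, 7.63, 13.01, 18.39, 23.77]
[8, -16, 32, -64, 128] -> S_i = 8*-2^i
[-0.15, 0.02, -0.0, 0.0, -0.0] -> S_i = -0.15*(-0.15)^i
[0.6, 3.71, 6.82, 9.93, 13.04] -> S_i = 0.60 + 3.11*i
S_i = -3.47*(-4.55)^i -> [-3.47, 15.79, -71.84, 326.86, -1487.22]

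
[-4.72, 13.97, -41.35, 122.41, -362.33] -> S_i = -4.72*(-2.96)^i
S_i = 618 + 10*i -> [618, 628, 638, 648, 658]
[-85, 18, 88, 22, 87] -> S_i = Random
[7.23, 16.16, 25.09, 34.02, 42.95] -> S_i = 7.23 + 8.93*i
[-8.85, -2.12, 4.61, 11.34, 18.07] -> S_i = -8.85 + 6.73*i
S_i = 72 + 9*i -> [72, 81, 90, 99, 108]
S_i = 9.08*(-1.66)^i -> [9.08, -15.07, 25.02, -41.53, 68.95]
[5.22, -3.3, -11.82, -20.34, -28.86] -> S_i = 5.22 + -8.52*i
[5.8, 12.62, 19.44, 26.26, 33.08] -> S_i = 5.80 + 6.82*i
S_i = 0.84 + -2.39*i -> [0.84, -1.55, -3.94, -6.33, -8.72]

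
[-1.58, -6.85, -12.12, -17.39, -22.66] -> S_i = -1.58 + -5.27*i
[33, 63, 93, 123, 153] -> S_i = 33 + 30*i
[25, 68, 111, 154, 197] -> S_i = 25 + 43*i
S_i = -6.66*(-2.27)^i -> [-6.66, 15.12, -34.32, 77.9, -176.84]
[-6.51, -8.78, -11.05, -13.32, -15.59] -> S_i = -6.51 + -2.27*i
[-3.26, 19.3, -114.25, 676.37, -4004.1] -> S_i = -3.26*(-5.92)^i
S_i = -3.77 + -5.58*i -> [-3.77, -9.35, -14.93, -20.51, -26.09]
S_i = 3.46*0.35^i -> [3.46, 1.21, 0.42, 0.15, 0.05]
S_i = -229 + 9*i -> [-229, -220, -211, -202, -193]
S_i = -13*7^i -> [-13, -91, -637, -4459, -31213]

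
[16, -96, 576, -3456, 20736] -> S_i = 16*-6^i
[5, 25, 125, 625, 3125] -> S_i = 5*5^i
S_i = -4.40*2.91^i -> [-4.4, -12.8, -37.26, -108.43, -315.52]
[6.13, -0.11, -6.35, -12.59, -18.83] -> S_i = 6.13 + -6.24*i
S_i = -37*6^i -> [-37, -222, -1332, -7992, -47952]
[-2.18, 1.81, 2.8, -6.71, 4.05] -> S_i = Random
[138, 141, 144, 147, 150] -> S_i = 138 + 3*i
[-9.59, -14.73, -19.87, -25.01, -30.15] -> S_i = -9.59 + -5.14*i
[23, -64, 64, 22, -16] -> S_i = Random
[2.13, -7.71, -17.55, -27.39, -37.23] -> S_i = 2.13 + -9.84*i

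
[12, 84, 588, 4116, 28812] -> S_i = 12*7^i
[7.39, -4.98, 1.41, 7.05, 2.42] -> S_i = Random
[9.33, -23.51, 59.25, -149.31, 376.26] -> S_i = 9.33*(-2.52)^i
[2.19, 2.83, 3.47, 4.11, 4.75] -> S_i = 2.19 + 0.64*i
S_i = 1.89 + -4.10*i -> [1.89, -2.21, -6.31, -10.41, -14.51]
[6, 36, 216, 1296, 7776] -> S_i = 6*6^i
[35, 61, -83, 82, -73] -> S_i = Random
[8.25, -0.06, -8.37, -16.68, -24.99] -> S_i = 8.25 + -8.31*i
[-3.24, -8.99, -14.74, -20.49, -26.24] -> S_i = -3.24 + -5.75*i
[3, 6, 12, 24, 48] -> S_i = 3*2^i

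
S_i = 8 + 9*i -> [8, 17, 26, 35, 44]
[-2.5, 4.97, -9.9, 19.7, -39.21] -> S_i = -2.50*(-1.99)^i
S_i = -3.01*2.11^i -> [-3.01, -6.35, -13.4, -28.28, -59.66]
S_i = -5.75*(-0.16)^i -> [-5.75, 0.92, -0.15, 0.02, -0.0]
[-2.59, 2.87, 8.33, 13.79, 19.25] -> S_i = -2.59 + 5.46*i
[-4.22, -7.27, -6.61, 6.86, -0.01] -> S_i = Random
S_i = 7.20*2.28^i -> [7.2, 16.42, 37.43, 85.34, 194.57]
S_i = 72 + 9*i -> [72, 81, 90, 99, 108]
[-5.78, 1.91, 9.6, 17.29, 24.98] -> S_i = -5.78 + 7.69*i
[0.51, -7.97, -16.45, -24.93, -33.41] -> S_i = 0.51 + -8.48*i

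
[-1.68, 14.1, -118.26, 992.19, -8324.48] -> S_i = -1.68*(-8.39)^i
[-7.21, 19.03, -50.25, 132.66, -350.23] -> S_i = -7.21*(-2.64)^i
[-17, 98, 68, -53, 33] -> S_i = Random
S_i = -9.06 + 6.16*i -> [-9.06, -2.9, 3.26, 9.42, 15.58]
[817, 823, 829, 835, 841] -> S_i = 817 + 6*i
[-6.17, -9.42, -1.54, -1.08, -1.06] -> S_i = Random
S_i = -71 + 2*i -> [-71, -69, -67, -65, -63]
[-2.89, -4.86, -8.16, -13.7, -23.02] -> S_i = -2.89*1.68^i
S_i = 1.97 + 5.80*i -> [1.97, 7.77, 13.57, 19.37, 25.17]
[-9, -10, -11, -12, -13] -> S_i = -9 + -1*i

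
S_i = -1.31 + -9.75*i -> [-1.31, -11.06, -20.81, -30.56, -40.31]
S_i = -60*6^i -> [-60, -360, -2160, -12960, -77760]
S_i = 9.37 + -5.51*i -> [9.37, 3.86, -1.65, -7.16, -12.67]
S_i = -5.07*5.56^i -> [-5.07, -28.19, -156.73, -871.43, -4845.15]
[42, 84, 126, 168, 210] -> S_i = 42 + 42*i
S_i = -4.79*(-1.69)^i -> [-4.79, 8.1, -13.68, 23.12, -39.07]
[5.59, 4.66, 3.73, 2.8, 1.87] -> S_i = 5.59 + -0.93*i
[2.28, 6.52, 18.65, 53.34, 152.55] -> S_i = 2.28*2.86^i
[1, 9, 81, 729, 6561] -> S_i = 1*9^i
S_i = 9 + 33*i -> [9, 42, 75, 108, 141]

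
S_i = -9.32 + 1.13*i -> [-9.32, -8.19, -7.06, -5.93, -4.8]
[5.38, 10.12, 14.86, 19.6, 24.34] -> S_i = 5.38 + 4.74*i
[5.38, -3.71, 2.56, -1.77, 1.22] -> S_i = 5.38*(-0.69)^i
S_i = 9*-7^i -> [9, -63, 441, -3087, 21609]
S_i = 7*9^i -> [7, 63, 567, 5103, 45927]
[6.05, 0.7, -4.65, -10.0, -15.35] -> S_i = 6.05 + -5.35*i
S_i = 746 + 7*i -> [746, 753, 760, 767, 774]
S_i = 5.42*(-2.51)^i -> [5.42, -13.6, 34.15, -85.71, 215.13]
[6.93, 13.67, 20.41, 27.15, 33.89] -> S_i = 6.93 + 6.74*i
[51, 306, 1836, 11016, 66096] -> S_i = 51*6^i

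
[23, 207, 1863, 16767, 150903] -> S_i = 23*9^i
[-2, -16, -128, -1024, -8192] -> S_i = -2*8^i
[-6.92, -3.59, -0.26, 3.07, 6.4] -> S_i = -6.92 + 3.33*i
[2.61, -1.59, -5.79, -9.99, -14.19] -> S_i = 2.61 + -4.20*i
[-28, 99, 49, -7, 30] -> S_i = Random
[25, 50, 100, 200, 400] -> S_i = 25*2^i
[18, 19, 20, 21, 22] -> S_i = 18 + 1*i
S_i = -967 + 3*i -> [-967, -964, -961, -958, -955]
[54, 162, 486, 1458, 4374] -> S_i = 54*3^i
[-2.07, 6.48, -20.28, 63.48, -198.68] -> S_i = -2.07*(-3.13)^i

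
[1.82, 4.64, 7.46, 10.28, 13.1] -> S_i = 1.82 + 2.82*i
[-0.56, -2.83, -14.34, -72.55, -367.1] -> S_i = -0.56*5.06^i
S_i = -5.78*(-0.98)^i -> [-5.78, 5.66, -5.55, 5.44, -5.33]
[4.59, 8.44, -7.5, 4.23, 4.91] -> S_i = Random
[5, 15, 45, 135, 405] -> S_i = 5*3^i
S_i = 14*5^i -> [14, 70, 350, 1750, 8750]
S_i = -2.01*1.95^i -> [-2.01, -3.92, -7.64, -14.9, -29.06]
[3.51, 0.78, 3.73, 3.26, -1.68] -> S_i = Random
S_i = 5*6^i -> [5, 30, 180, 1080, 6480]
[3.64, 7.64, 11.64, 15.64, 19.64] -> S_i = 3.64 + 4.00*i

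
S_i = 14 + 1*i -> [14, 15, 16, 17, 18]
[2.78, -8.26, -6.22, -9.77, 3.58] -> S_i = Random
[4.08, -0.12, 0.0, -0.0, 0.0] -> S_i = 4.08*(-0.03)^i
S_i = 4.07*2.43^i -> [4.07, 9.89, 24.03, 58.4, 141.91]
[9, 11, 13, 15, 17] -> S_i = 9 + 2*i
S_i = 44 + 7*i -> [44, 51, 58, 65, 72]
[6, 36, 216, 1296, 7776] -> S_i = 6*6^i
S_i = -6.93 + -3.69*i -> [-6.93, -10.62, -14.31, -18.0, -21.69]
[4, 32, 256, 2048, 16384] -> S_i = 4*8^i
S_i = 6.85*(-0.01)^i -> [6.85, -0.07, 0.0, -0.0, 0.0]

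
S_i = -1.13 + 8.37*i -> [-1.13, 7.24, 15.61, 23.98, 32.35]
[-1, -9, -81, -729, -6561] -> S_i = -1*9^i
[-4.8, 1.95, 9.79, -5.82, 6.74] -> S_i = Random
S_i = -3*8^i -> [-3, -24, -192, -1536, -12288]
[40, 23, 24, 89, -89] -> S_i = Random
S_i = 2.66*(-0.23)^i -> [2.66, -0.61, 0.14, -0.03, 0.01]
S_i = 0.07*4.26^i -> [0.07, 0.3, 1.27, 5.41, 23.05]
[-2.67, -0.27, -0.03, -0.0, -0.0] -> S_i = -2.67*0.10^i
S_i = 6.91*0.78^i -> [6.91, 5.39, 4.2, 3.28, 2.56]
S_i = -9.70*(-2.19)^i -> [-9.7, 21.24, -46.52, 101.88, -223.12]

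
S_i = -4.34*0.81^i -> [-4.34, -3.52, -2.85, -2.31, -1.87]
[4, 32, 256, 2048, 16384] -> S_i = 4*8^i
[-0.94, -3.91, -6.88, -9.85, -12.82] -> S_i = -0.94 + -2.97*i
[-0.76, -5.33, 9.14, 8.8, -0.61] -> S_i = Random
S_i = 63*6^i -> [63, 378, 2268, 13608, 81648]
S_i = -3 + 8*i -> [-3, 5, 13, 21, 29]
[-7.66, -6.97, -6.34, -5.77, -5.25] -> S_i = -7.66*0.91^i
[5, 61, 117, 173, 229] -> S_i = 5 + 56*i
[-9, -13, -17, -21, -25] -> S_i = -9 + -4*i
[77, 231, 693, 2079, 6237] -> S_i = 77*3^i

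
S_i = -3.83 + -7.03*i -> [-3.83, -10.86, -17.89, -24.92, -31.95]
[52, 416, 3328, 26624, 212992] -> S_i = 52*8^i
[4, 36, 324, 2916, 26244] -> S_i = 4*9^i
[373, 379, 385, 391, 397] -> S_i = 373 + 6*i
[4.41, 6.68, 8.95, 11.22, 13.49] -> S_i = 4.41 + 2.27*i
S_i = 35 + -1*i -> [35, 34, 33, 32, 31]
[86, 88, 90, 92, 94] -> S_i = 86 + 2*i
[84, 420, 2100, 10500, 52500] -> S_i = 84*5^i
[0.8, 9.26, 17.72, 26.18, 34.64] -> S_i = 0.80 + 8.46*i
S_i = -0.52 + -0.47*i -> [-0.52, -0.99, -1.46, -1.93, -2.4]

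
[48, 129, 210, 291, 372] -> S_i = 48 + 81*i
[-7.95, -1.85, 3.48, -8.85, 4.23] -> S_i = Random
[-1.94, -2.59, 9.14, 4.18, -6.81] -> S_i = Random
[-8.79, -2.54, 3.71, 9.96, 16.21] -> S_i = -8.79 + 6.25*i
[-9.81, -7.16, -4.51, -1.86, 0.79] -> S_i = -9.81 + 2.65*i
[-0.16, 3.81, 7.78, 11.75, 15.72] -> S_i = -0.16 + 3.97*i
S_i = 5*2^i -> [5, 10, 20, 40, 80]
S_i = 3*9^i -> [3, 27, 243, 2187, 19683]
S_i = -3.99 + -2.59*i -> [-3.99, -6.58, -9.17, -11.76, -14.35]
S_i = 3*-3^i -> [3, -9, 27, -81, 243]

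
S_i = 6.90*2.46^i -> [6.9, 16.97, 41.76, 102.72, 252.69]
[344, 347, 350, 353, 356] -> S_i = 344 + 3*i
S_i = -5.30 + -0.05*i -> [-5.3, -5.35, -5.4, -5.45, -5.5]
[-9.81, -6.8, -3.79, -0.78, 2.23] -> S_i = -9.81 + 3.01*i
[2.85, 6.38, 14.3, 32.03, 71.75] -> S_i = 2.85*2.24^i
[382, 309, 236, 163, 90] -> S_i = 382 + -73*i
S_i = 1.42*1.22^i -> [1.42, 1.73, 2.11, 2.58, 3.15]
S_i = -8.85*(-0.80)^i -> [-8.85, 7.08, -5.66, 4.53, -3.62]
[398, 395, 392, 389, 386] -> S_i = 398 + -3*i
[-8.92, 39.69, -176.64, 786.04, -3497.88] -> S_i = -8.92*(-4.45)^i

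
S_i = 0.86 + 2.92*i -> [0.86, 3.78, 6.7, 9.62, 12.54]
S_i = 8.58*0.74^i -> [8.58, 6.35, 4.7, 3.48, 2.57]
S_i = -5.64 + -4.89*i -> [-5.64, -10.53, -15.42, -20.31, -25.2]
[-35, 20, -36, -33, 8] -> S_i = Random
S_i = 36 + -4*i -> [36, 32, 28, 24, 20]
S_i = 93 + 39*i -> [93, 132, 171, 210, 249]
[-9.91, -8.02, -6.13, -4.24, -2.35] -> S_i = -9.91 + 1.89*i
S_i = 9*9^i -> [9, 81, 729, 6561, 59049]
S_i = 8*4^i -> [8, 32, 128, 512, 2048]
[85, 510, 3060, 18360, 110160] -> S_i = 85*6^i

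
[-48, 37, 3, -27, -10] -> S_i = Random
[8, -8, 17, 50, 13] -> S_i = Random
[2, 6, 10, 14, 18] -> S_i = 2 + 4*i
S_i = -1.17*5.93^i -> [-1.17, -6.94, -41.14, -243.98, -1446.79]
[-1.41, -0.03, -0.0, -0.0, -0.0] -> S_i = -1.41*0.02^i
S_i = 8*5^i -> [8, 40, 200, 1000, 5000]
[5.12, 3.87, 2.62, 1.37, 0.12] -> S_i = 5.12 + -1.25*i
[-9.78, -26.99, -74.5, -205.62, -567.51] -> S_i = -9.78*2.76^i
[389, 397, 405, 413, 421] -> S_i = 389 + 8*i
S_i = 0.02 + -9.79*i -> [0.02, -9.77, -19.56, -29.35, -39.14]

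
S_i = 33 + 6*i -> [33, 39, 45, 51, 57]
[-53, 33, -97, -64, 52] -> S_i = Random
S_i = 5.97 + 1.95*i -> [5.97, 7.92, 9.87, 11.82, 13.77]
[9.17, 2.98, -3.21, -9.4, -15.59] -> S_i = 9.17 + -6.19*i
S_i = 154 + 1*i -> [154, 155, 156, 157, 158]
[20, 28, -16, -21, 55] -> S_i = Random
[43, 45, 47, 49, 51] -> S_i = 43 + 2*i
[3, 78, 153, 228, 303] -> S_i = 3 + 75*i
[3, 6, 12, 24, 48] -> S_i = 3*2^i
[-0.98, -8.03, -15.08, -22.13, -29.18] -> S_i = -0.98 + -7.05*i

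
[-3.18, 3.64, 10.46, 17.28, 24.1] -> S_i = -3.18 + 6.82*i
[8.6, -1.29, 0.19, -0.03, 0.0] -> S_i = 8.60*(-0.15)^i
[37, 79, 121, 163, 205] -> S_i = 37 + 42*i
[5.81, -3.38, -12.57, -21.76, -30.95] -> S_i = 5.81 + -9.19*i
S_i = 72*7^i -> [72, 504, 3528, 24696, 172872]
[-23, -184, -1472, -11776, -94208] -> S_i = -23*8^i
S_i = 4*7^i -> [4, 28, 196, 1372, 9604]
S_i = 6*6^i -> [6, 36, 216, 1296, 7776]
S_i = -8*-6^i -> [-8, 48, -288, 1728, -10368]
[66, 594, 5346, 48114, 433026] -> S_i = 66*9^i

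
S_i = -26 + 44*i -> [-26, 18, 62, 106, 150]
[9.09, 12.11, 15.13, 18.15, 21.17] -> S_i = 9.09 + 3.02*i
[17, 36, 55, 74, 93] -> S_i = 17 + 19*i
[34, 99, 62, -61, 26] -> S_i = Random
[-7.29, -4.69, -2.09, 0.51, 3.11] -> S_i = -7.29 + 2.60*i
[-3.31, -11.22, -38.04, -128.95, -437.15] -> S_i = -3.31*3.39^i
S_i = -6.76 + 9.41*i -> [-6.76, 2.65, 12.06, 21.47, 30.88]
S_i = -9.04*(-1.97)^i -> [-9.04, 17.81, -35.08, 69.11, -136.15]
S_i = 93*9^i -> [93, 837, 7533, 67797, 610173]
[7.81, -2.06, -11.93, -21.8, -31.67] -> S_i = 7.81 + -9.87*i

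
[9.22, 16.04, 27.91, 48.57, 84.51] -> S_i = 9.22*1.74^i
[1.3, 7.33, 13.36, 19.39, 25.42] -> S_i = 1.30 + 6.03*i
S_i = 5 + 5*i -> [5, 10, 15, 20, 25]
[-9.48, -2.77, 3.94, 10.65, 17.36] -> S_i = -9.48 + 6.71*i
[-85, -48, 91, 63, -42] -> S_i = Random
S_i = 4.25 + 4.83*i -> [4.25, 9.08, 13.91, 18.74, 23.57]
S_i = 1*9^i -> [1, 9, 81, 729, 6561]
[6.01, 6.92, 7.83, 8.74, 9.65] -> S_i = 6.01 + 0.91*i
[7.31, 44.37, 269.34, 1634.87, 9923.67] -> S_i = 7.31*6.07^i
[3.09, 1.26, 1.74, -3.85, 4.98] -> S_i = Random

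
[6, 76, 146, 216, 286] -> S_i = 6 + 70*i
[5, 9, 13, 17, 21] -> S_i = 5 + 4*i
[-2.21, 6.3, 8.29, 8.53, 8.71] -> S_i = Random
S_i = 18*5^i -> [18, 90, 450, 2250, 11250]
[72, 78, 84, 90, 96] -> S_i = 72 + 6*i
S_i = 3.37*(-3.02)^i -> [3.37, -10.18, 30.74, -92.82, 280.32]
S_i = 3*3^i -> [3, 9, 27, 81, 243]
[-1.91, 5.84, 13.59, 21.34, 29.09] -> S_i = -1.91 + 7.75*i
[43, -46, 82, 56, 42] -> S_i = Random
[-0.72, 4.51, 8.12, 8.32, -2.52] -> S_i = Random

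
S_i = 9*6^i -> [9, 54, 324, 1944, 11664]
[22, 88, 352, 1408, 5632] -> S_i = 22*4^i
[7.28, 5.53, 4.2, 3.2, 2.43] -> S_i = 7.28*0.76^i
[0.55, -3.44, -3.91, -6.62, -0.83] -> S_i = Random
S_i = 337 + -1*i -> [337, 336, 335, 334, 333]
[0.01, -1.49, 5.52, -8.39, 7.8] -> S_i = Random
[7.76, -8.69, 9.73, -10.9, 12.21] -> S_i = 7.76*(-1.12)^i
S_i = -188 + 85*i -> [-188, -103, -18, 67, 152]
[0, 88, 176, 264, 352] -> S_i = 0 + 88*i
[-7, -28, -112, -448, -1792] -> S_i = -7*4^i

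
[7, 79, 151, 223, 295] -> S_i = 7 + 72*i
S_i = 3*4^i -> [3, 12, 48, 192, 768]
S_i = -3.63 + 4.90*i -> [-3.63, 1.27, 6.17, 11.07, 15.97]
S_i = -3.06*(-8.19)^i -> [-3.06, 25.06, -205.25, 1681.02, -13767.56]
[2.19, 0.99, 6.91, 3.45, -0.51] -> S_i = Random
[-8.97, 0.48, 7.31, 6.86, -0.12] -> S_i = Random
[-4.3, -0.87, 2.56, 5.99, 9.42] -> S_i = -4.30 + 3.43*i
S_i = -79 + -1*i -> [-79, -80, -81, -82, -83]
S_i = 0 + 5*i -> [0, 5, 10, 15, 20]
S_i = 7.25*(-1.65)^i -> [7.25, -11.96, 19.74, -32.57, 53.74]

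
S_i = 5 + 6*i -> [5, 11, 17, 23, 29]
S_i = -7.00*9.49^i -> [-7.0, -66.43, -630.42, -5982.69, -56775.75]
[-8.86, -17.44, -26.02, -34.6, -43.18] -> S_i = -8.86 + -8.58*i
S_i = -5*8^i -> [-5, -40, -320, -2560, -20480]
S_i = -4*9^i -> [-4, -36, -324, -2916, -26244]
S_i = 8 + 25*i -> [8, 33, 58, 83, 108]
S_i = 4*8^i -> [4, 32, 256, 2048, 16384]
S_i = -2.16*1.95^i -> [-2.16, -4.21, -8.21, -16.02, -31.23]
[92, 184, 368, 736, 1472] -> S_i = 92*2^i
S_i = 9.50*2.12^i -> [9.5, 20.14, 42.7, 90.52, 191.9]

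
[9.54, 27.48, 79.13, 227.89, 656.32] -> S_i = 9.54*2.88^i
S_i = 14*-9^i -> [14, -126, 1134, -10206, 91854]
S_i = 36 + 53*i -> [36, 89, 142, 195, 248]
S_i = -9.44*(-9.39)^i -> [-9.44, 88.64, -832.34, 7815.72, -73389.57]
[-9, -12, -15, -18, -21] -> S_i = -9 + -3*i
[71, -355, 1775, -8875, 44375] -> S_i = 71*-5^i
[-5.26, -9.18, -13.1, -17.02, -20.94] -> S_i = -5.26 + -3.92*i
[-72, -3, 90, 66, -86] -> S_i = Random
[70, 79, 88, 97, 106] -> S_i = 70 + 9*i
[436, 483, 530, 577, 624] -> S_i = 436 + 47*i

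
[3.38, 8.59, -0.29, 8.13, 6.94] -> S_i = Random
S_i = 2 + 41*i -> [2, 43, 84, 125, 166]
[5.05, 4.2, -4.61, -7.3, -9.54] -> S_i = Random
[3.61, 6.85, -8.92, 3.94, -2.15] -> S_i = Random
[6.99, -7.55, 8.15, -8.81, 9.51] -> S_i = 6.99*(-1.08)^i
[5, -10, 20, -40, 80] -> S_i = 5*-2^i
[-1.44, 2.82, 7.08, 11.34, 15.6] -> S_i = -1.44 + 4.26*i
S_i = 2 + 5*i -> [2, 7, 12, 17, 22]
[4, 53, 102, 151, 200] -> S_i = 4 + 49*i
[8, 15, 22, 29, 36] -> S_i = 8 + 7*i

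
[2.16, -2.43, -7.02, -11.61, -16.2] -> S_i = 2.16 + -4.59*i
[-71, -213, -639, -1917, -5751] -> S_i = -71*3^i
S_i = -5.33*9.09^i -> [-5.33, -48.45, -440.41, -4003.31, -36390.06]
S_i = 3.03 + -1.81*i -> [3.03, 1.22, -0.59, -2.4, -4.21]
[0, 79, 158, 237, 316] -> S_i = 0 + 79*i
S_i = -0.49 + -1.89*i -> [-0.49, -2.38, -4.27, -6.16, -8.05]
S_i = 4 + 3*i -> [4, 7, 10, 13, 16]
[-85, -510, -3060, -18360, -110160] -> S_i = -85*6^i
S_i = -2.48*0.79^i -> [-2.48, -1.96, -1.55, -1.22, -0.97]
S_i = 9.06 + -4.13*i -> [9.06, 4.93, 0.8, -3.33, -7.46]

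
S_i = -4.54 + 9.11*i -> [-4.54, 4.57, 13.68, 22.79, 31.9]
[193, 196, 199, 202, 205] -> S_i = 193 + 3*i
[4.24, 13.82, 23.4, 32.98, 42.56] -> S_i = 4.24 + 9.58*i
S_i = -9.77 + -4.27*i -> [-9.77, -14.04, -18.31, -22.58, -26.85]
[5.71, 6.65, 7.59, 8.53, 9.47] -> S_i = 5.71 + 0.94*i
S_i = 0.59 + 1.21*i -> [0.59, 1.8, 3.01, 4.22, 5.43]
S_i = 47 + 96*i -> [47, 143, 239, 335, 431]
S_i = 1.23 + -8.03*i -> [1.23, -6.8, -14.83, -22.86, -30.89]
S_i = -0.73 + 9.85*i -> [-0.73, 9.12, 18.97, 28.82, 38.67]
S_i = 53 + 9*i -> [53, 62, 71, 80, 89]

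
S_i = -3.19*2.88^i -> [-3.19, -9.19, -26.46, -76.2, -219.46]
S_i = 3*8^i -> [3, 24, 192, 1536, 12288]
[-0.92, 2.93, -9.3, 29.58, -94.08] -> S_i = -0.92*(-3.18)^i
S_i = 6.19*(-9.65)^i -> [6.19, -59.73, 576.43, -5562.53, 53678.44]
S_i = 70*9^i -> [70, 630, 5670, 51030, 459270]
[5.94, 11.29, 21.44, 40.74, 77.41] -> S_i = 5.94*1.90^i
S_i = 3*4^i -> [3, 12, 48, 192, 768]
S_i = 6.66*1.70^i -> [6.66, 11.32, 19.25, 32.72, 55.62]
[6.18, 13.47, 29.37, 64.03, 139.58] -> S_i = 6.18*2.18^i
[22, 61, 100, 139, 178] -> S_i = 22 + 39*i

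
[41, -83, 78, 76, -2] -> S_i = Random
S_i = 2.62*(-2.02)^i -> [2.62, -5.29, 10.69, -21.6, 43.62]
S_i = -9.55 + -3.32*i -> [-9.55, -12.87, -16.19, -19.51, -22.83]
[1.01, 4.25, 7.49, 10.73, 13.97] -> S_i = 1.01 + 3.24*i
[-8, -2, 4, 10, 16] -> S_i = -8 + 6*i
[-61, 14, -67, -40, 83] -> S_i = Random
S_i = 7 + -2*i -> [7, 5, 3, 1, -1]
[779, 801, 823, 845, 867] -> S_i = 779 + 22*i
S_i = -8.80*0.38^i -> [-8.8, -3.34, -1.27, -0.48, -0.18]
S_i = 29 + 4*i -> [29, 33, 37, 41, 45]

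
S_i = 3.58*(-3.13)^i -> [3.58, -11.21, 35.07, -109.78, 343.61]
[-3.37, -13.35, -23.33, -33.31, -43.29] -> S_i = -3.37 + -9.98*i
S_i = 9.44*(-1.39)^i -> [9.44, -13.12, 18.24, -25.35, 35.24]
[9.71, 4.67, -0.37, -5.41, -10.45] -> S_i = 9.71 + -5.04*i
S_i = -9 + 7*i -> [-9, -2, 5, 12, 19]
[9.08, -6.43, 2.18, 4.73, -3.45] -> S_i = Random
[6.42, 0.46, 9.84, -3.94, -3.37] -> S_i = Random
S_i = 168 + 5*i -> [168, 173, 178, 183, 188]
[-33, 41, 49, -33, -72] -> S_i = Random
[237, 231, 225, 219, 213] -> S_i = 237 + -6*i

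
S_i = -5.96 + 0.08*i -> [-5.96, -5.88, -5.8, -5.72, -5.64]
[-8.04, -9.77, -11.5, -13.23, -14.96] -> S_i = -8.04 + -1.73*i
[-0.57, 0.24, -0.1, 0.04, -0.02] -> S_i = -0.57*(-0.42)^i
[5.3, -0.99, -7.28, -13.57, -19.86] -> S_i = 5.30 + -6.29*i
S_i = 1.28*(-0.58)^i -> [1.28, -0.74, 0.43, -0.25, 0.14]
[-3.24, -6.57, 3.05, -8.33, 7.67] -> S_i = Random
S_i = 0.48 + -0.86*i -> [0.48, -0.38, -1.24, -2.1, -2.96]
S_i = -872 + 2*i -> [-872, -870, -868, -866, -864]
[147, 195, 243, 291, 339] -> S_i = 147 + 48*i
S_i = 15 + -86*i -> [15, -71, -157, -243, -329]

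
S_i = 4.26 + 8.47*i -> [4.26, 12.73, 21.2, 29.67, 38.14]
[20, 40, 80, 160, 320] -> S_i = 20*2^i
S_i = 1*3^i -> [1, 3, 9, 27, 81]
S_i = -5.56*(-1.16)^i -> [-5.56, 6.45, -7.48, 8.68, -10.07]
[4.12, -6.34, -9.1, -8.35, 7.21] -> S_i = Random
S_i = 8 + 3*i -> [8, 11, 14, 17, 20]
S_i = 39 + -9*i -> [39, 30, 21, 12, 3]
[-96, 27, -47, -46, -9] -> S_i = Random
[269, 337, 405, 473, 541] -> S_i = 269 + 68*i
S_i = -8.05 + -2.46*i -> [-8.05, -10.51, -12.97, -15.43, -17.89]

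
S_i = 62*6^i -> [62, 372, 2232, 13392, 80352]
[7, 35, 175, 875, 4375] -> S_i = 7*5^i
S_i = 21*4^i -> [21, 84, 336, 1344, 5376]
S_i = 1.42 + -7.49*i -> [1.42, -6.07, -13.56, -21.05, -28.54]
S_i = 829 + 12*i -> [829, 841, 853, 865, 877]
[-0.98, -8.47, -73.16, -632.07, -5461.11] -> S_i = -0.98*8.64^i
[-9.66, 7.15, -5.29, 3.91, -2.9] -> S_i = -9.66*(-0.74)^i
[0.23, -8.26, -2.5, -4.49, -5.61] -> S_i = Random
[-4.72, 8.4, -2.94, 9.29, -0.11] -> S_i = Random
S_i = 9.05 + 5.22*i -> [9.05, 14.27, 19.49, 24.71, 29.93]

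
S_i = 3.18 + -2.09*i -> [3.18, 1.09, -1.0, -3.09, -5.18]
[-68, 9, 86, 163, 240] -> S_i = -68 + 77*i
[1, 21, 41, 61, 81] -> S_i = 1 + 20*i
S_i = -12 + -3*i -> [-12, -15, -18, -21, -24]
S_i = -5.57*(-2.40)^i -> [-5.57, 13.37, -32.08, 77.0, -184.8]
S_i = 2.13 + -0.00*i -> [2.13, 2.13, 2.13, 2.13, 2.13]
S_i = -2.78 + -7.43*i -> [-2.78, -10.21, -17.64, -25.07, -32.5]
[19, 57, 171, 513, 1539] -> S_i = 19*3^i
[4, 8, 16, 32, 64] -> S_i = 4*2^i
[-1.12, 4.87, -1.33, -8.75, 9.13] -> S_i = Random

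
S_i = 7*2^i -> [7, 14, 28, 56, 112]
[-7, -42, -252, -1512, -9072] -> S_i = -7*6^i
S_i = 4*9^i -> [4, 36, 324, 2916, 26244]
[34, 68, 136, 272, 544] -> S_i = 34*2^i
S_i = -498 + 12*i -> [-498, -486, -474, -462, -450]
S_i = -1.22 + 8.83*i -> [-1.22, 7.61, 16.44, 25.27, 34.1]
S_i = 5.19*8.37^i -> [5.19, 43.44, 363.6, 3043.29, 25472.36]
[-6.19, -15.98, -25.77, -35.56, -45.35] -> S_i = -6.19 + -9.79*i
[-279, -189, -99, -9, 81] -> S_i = -279 + 90*i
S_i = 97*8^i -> [97, 776, 6208, 49664, 397312]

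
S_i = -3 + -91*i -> [-3, -94, -185, -276, -367]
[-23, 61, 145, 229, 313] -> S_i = -23 + 84*i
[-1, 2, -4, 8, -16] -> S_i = -1*-2^i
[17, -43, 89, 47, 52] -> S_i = Random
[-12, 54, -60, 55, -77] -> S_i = Random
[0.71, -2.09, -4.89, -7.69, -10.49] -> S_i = 0.71 + -2.80*i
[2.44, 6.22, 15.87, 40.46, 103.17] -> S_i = 2.44*2.55^i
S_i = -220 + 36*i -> [-220, -184, -148, -112, -76]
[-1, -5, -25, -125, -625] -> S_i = -1*5^i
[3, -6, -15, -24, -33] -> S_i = 3 + -9*i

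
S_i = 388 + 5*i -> [388, 393, 398, 403, 408]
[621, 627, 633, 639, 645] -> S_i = 621 + 6*i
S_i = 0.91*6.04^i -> [0.91, 5.5, 33.2, 200.52, 1211.13]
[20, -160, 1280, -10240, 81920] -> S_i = 20*-8^i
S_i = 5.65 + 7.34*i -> [5.65, 12.99, 20.33, 27.67, 35.01]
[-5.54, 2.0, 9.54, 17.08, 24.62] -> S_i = -5.54 + 7.54*i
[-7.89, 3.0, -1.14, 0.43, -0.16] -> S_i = -7.89*(-0.38)^i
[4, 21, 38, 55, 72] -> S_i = 4 + 17*i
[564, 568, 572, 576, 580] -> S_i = 564 + 4*i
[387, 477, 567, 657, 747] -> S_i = 387 + 90*i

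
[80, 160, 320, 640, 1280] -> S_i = 80*2^i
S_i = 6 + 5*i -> [6, 11, 16, 21, 26]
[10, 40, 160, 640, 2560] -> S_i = 10*4^i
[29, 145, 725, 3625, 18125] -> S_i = 29*5^i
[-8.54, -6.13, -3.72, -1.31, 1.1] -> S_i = -8.54 + 2.41*i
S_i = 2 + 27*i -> [2, 29, 56, 83, 110]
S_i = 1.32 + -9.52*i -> [1.32, -8.2, -17.72, -27.24, -36.76]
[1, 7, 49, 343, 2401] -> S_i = 1*7^i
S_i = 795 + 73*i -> [795, 868, 941, 1014, 1087]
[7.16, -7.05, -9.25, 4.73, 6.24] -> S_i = Random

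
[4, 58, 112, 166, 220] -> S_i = 4 + 54*i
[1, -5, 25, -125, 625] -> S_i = 1*-5^i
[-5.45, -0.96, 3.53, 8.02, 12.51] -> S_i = -5.45 + 4.49*i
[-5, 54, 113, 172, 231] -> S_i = -5 + 59*i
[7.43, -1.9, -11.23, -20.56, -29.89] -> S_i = 7.43 + -9.33*i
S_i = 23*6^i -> [23, 138, 828, 4968, 29808]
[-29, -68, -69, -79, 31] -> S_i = Random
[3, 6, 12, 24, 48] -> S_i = 3*2^i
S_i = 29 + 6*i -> [29, 35, 41, 47, 53]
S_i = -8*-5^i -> [-8, 40, -200, 1000, -5000]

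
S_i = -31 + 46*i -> [-31, 15, 61, 107, 153]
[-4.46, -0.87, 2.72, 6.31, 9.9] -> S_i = -4.46 + 3.59*i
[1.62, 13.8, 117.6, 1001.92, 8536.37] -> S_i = 1.62*8.52^i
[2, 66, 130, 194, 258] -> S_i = 2 + 64*i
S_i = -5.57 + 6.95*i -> [-5.57, 1.38, 8.33, 15.28, 22.23]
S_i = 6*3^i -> [6, 18, 54, 162, 486]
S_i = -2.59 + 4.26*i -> [-2.59, 1.67, 5.93, 10.19, 14.45]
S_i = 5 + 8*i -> [5, 13, 21, 29, 37]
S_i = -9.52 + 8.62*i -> [-9.52, -0.9, 7.72, 16.34, 24.96]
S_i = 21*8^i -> [21, 168, 1344, 10752, 86016]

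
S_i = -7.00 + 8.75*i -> [-7.0, 1.75, 10.5, 19.25, 28.0]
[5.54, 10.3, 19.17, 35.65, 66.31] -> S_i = 5.54*1.86^i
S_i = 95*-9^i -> [95, -855, 7695, -69255, 623295]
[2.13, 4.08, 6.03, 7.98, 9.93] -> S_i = 2.13 + 1.95*i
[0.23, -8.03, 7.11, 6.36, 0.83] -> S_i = Random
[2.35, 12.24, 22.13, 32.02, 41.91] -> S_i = 2.35 + 9.89*i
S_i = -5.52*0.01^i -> [-5.52, -0.06, -0.0, -0.0, -0.0]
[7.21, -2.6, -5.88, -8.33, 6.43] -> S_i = Random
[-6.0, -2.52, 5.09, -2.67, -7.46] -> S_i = Random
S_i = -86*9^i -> [-86, -774, -6966, -62694, -564246]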